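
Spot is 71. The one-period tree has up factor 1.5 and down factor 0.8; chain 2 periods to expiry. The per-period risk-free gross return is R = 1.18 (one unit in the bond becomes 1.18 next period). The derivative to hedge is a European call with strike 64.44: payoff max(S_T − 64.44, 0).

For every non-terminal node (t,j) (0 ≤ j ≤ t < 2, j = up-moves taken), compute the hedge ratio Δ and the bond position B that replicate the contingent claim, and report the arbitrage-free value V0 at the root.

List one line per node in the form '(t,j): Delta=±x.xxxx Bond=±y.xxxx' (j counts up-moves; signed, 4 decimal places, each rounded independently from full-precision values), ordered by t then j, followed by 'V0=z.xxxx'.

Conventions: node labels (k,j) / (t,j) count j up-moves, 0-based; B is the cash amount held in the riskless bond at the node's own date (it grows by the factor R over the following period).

Under the risk-neutral measure, an up-move has probability p* = (R−d)/(u−d) = 0.5429 and values discount at R = 1.18.
Terminal payoffs: V(2,0)=0.0000, V(2,1)=20.7600, V(2,2)=95.3100
  t=1,j=0: stock 56.8000 → up 85.2000 (V=20.7600), down 45.4400 (V=0.0000). Price 9.5506; hedge Δ=0.5221, bond B=-20.1065.
  t=1,j=1: stock 106.5000 → up 159.7500 (V=95.3100), down 85.2000 (V=20.7600). Price 51.8898; hedge Δ=1.0000, bond B=-54.6102.
  t=0,j=0: stock 71.0000 → up 106.5000 (V=51.8898), down 56.8000 (V=9.5506). Price 27.5718; hedge Δ=0.8519, bond B=-32.9128.
Verification: the root portfolio costs Δ(0,0)·S0 + B(0,0) = 27.5718, matching V0.

(0,0): Delta=0.8519 Bond=-32.9128
(1,0): Delta=0.5221 Bond=-20.1065
(1,1): Delta=1.0000 Bond=-54.6102
V0=27.5718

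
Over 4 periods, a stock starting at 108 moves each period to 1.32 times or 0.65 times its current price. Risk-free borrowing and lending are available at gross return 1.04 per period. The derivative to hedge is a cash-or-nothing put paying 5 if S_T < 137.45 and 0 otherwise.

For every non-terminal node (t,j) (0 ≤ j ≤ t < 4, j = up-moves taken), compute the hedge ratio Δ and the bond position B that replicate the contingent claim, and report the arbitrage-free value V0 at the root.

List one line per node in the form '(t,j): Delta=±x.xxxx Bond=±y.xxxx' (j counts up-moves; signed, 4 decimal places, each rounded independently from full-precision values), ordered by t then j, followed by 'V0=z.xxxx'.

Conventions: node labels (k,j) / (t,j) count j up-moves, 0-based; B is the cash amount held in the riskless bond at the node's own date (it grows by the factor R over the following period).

Risk-neutral probability p* = (R−d)/(u−d) = (1.04−0.65)/(1.32−0.65) = 0.5821.
Terminal payoffs: V(4,0)=5.0000, V(4,1)=5.0000, V(4,2)=5.0000, V(4,3)=0.0000, V(4,4)=0.0000
  t=3,j=0: stock 29.6595 → up 39.1505 (V=5.0000), down 19.2787 (V=5.0000). Price 4.8077; hedge Δ=0.0000, bond B=4.8077.
  t=3,j=1: stock 60.2316 → up 79.5057 (V=5.0000), down 39.1505 (V=5.0000). Price 4.8077; hedge Δ=0.0000, bond B=4.8077.
  t=3,j=2: stock 122.3165 → up 161.4578 (V=0.0000), down 79.5057 (V=5.0000). Price 2.0092; hedge Δ=-0.0610, bond B=9.4719.
  t=3,j=3: stock 248.3965 → up 327.8834 (V=0.0000), down 161.4578 (V=0.0000). Price 0.0000; hedge Δ=0.0000, bond B=0.0000.
  t=2,j=0: stock 45.6300 → up 60.2316 (V=4.8077), down 29.6595 (V=4.8077). Price 4.6228; hedge Δ=0.0000, bond B=4.6228.
  t=2,j=1: stock 92.6640 → up 122.3165 (V=2.0092), down 60.2316 (V=4.8077). Price 3.0565; hedge Δ=-0.0451, bond B=7.2333.
  t=2,j=2: stock 188.1792 → up 248.3965 (V=0.0000), down 122.3165 (V=2.0092). Price 0.8074; hedge Δ=-0.0159, bond B=3.8061.
  t=1,j=0: stock 70.2000 → up 92.6640 (V=3.0565), down 45.6300 (V=4.6228). Price 3.5683; hedge Δ=-0.0333, bond B=5.9061.
  t=1,j=1: stock 142.5600 → up 188.1792 (V=0.8074), down 92.6640 (V=3.0565). Price 1.6801; hedge Δ=-0.0235, bond B=5.0369.
  t=0,j=0: stock 108.0000 → up 142.5600 (V=1.6801), down 70.2000 (V=3.5683). Price 2.3742; hedge Δ=-0.0261, bond B=5.1925.
Sanity check at the root: Δ(0,0)·S0 + B(0,0) reproduces V0 = 2.3742.

(0,0): Delta=-0.0261 Bond=5.1925
(1,0): Delta=-0.0333 Bond=5.9061
(1,1): Delta=-0.0235 Bond=5.0369
(2,0): Delta=0.0000 Bond=4.6228
(2,1): Delta=-0.0451 Bond=7.2333
(2,2): Delta=-0.0159 Bond=3.8061
(3,0): Delta=0.0000 Bond=4.8077
(3,1): Delta=0.0000 Bond=4.8077
(3,2): Delta=-0.0610 Bond=9.4719
(3,3): Delta=0.0000 Bond=0.0000
V0=2.3742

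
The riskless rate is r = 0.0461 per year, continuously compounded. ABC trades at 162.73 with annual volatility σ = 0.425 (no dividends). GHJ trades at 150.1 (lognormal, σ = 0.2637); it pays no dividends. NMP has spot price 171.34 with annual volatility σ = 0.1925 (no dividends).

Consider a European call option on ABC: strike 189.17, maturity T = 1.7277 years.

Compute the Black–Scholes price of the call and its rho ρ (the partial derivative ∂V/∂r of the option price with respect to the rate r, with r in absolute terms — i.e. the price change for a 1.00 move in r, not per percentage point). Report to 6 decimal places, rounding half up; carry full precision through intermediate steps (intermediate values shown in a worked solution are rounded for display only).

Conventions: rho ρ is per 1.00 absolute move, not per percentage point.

σ√T = 0.425·√1.7277 = 0.558629
d₁ = (ln(S/K) + (r+σ²/2)T) / (σ√T) = (ln(162.73/189.17) + (0.0461+0.425²/2)·1.7277) / 0.558629 = (-0.150554 + 0.235680) / 0.558629 = 0.152384
d₂ = d₁ − σ√T = 0.152384 − 0.558629 = -0.406244
e^{−rT} = 0.923442
N(d₁) = 0.560558,  N(d₂) = 0.342282
Call price V = S·N(d₁) − K·e^{−rT}·N(d₂) = 91.219612 − 59.792338 = 31.427275
ρ = K·T·e^{−rT}·N(d₂) = 103.303222

price = 31.427275
ρ = 103.303222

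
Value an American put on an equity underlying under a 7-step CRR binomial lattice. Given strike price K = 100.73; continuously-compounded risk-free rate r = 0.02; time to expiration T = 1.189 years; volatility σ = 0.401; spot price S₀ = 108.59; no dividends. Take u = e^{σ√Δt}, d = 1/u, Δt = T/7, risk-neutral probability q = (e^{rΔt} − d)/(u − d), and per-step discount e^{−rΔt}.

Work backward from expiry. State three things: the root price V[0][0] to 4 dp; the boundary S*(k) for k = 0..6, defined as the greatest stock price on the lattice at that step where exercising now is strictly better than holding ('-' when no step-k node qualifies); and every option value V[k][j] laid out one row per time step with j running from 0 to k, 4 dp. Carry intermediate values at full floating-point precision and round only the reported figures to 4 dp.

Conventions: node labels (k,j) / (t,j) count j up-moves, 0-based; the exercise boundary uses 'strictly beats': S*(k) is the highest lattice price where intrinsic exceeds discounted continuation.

Δt=0.16986, u=1.17971, d=0.84767, q=0.46903, disc=e^(-rΔt)=0.99661
k=7 terminal: V=max(K-S,0) → 66.5818 53.2056 34.5897 8.6818 0.0000 0.0000 0.0000 0.0000
k=6: j=0 S=40.2849 intr=60.4451 cont=60.1035 V=60.4451[EX]; j=1 S=56.0650 intr=44.6650 cont=44.3234 V=44.6650[EX]; j=2 S=78.0262 intr=22.7038 cont=22.3621 V=22.7038[EX]; j=3 S=108.5900 intr=0.0000 cont=4.5942 V=4.5942[hold]; j=4 S=151.1259 intr=0.0000 cont=0.0000 V=0.0000[hold]; j=5 S=210.3236 intr=0.0000 cont=0.0000 V=0.0000[hold]; j=6 S=292.7098 intr=0.0000 cont=0.0000 V=0.0000[hold]  S*(6)=78.0262
k=5: j=0 S=47.5244 intr=53.2056 cont=52.8639 V=53.2056[EX]; j=1 S=66.1403 intr=34.5897 cont=34.2481 V=34.5897[EX]; j=2 S=92.0482 intr=8.6818 cont=14.1617 V=14.1617[hold]; j=3 S=128.1045 intr=0.0000 cont=2.4311 V=2.4311[hold]; j=4 S=178.2845 intr=0.0000 cont=0.0000 V=0.0000[hold]; j=5 S=248.1205 intr=0.0000 cont=0.0000 V=0.0000[hold]  S*(5)=66.1403
k=4: j=0 S=56.0650 intr=44.6650 cont=44.3234 V=44.6650[EX]; j=1 S=78.0262 intr=22.7038 cont=24.9236 V=24.9236[hold]; j=2 S=108.5900 intr=0.0000 cont=8.6304 V=8.6304[hold]; j=3 S=151.1259 intr=0.0000 cont=1.2865 V=1.2865[hold]; j=4 S=210.3236 intr=0.0000 cont=0.0000 V=0.0000[hold]  S*(4)=56.0650
k=3: j=0 S=66.1403 intr=34.5897 cont=35.2857 V=35.2857[hold]; j=1 S=92.0482 intr=8.6818 cont=17.2231 V=17.2231[hold]; j=2 S=128.1045 intr=0.0000 cont=5.1683 V=5.1683[hold]; j=3 S=178.2845 intr=0.0000 cont=0.6808 V=0.6808[hold]  S*(3)=-
k=2: j=0 S=78.0262 intr=22.7038 cont=26.7230 V=26.7230[hold]; j=1 S=108.5900 intr=0.0000 cont=11.5299 V=11.5299[hold]; j=2 S=151.1259 intr=0.0000 cont=3.0532 V=3.0532[hold]  S*(2)=-
k=1: j=0 S=92.0482 intr=8.6818 cont=19.5305 V=19.5305[hold]; j=1 S=128.1045 intr=0.0000 cont=7.5285 V=7.5285[hold]  S*(1)=-
k=0: j=0 S=108.5900 intr=0.0000 cont=13.8541 V=13.8541[hold]  S*(0)=-

price = 13.8541
boundary = - - - - 56.0650 66.1403 78.0262
tree:
13.8541
19.5305 7.5285
26.7230 11.5299 3.0532
35.2857 17.2231 5.1683 0.6808
44.6650 24.9236 8.6304 1.2865 0.0000
53.2056 34.5897 14.1617 2.4311 0.0000 0.0000
60.4451 44.6650 22.7038 4.5942 0.0000 0.0000 0.0000
66.5818 53.2056 34.5897 8.6818 0.0000 0.0000 0.0000 0.0000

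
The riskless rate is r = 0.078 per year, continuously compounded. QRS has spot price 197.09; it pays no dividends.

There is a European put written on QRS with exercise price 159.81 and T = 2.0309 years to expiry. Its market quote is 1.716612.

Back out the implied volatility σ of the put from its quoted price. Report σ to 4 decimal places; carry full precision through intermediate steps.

sigma = 0.1886

At σ = 0.1886 the Black–Scholes value reproduces the quote:
σ√T = 0.1886·√2.0309 = 0.268773
d₁ = (ln(S/K) + (r+σ²/2)T) / (σ√T) = (ln(197.09/159.81) + (0.078+0.1886²/2)·2.0309) / 0.268773 = (0.209675 + 0.194530) / 0.268773 = 1.503887
d₂ = d₁ − σ√T = 1.503887 − 0.268773 = 1.235114
e^{−rT} = 0.853500
N(−d₁) = 0.066305,  N(−d₂) = 0.108394
V = K·e^{−rT}·N(−d₂) − S·N(−d₁) = 14.784704 − 13.068092 = 1.716612 (matching the quote); vega is positive throughout, so no other σ reproduces this price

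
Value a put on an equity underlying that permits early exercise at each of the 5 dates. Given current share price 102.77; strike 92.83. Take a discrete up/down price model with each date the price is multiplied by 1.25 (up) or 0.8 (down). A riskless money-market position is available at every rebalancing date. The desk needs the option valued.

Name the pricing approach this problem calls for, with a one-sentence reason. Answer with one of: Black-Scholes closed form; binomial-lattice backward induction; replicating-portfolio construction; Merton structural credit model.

Key observation: an American put (K = 92.83, S₀ = 102.77) on a 5-date tree has no closed form — the optimal stopping decision is embedded and must be resolved recursively from expiry.

framework: binomial-lattice backward induction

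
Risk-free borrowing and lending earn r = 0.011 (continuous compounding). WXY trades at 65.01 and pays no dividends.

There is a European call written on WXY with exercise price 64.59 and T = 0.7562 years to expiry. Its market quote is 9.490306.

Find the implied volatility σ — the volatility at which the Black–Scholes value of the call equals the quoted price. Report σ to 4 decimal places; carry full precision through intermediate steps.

At σ = 0.4043 the Black–Scholes value reproduces the quote:
σ√T = 0.4043·√0.7562 = 0.351578
d₁ = (ln(S/K) + (r+σ²/2)T) / (σ√T) = (ln(65.01/64.59) + (0.011+0.4043²/2)·0.7562) / 0.351578 = (0.006482 + 0.070122) / 0.351578 = 0.217884
d₂ = d₁ − σ√T = 0.217884 − 0.351578 = -0.133694
e^{−rT} = 0.991716
N(d₁) = 0.586240,  N(d₂) = 0.446822
V = S·N(d₁) − K·e^{−rT}·N(d₂) = 38.111484 − 28.621178 = 9.490306 (matching the quote); vega is positive throughout, so no other σ reproduces this price

sigma = 0.4043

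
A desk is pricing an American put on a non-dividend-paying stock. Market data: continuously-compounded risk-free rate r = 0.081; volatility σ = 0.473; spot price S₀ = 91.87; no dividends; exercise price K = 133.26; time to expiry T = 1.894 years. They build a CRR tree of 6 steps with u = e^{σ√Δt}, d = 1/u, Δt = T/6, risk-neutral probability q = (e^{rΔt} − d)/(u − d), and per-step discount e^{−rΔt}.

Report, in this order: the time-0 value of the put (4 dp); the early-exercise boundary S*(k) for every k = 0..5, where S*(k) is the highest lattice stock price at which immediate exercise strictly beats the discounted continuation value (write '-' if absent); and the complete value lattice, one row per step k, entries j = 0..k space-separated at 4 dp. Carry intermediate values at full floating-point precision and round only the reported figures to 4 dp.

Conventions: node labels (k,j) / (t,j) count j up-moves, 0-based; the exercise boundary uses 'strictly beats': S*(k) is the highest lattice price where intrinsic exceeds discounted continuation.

params: Δt=0.31567 u=1.30441 d=0.76663 q=0.48211 e^(-rΔt)=0.97476
t_6 payoffs: 114.6096 101.5266 79.2661 41.3900 0.0000 0.0000 0.0000
t_5: node(5,0) S=24.3278 payoff=108.9322 vs cont=105.5681 → 108.9322 [stop]  node(5,1) S=41.3934 payoff=91.8666 vs cont=88.5025 → 91.8666 [stop]  node(5,2) S=70.4303 payoff=62.8297 vs cont=59.4656 → 62.8297 [stop]  node(5,3) S=119.8362 payoff=13.4238 vs cont=20.8944 → 20.8944 [wait]  node(5,4) S=203.8998 payoff=0.0000 vs cont=0.0000 → 0.0000 [wait]  node(5,5) S=346.9329 payoff=0.0000 vs cont=0.0000 → 0.0000 [wait]  ⇒ S*(5)=70.4303
t_4: node(4,0) S=31.7334 payoff=101.5266 vs cont=98.1625 → 101.5266 [stop]  node(4,1) S=53.9939 payoff=79.2661 vs cont=75.9019 → 79.2661 [stop]  node(4,2) S=91.8700 payoff=41.3900 vs cont=41.5366 → 41.5366 [wait]  node(4,3) S=156.3156 payoff=0.0000 vs cont=10.5478 → 10.5478 [wait]  node(4,4) S=265.9691 payoff=0.0000 vs cont=0.0000 → 0.0000 [wait]  ⇒ S*(4)=53.9939
t_3: node(3,0) S=41.3934 payoff=91.8666 vs cont=88.5025 → 91.8666 [stop]  node(3,1) S=70.4303 payoff=62.8297 vs cont=59.5345 → 62.8297 [stop]  node(3,2) S=119.8362 payoff=13.4238 vs cont=25.9252 → 25.9252 [wait]  node(3,3) S=203.8998 payoff=0.0000 vs cont=5.3247 → 5.3247 [wait]  ⇒ S*(3)=70.4303
t_2: node(2,0) S=53.9939 payoff=79.2661 vs cont=75.9019 → 79.2661 [stop]  node(2,1) S=91.8700 payoff=41.3900 vs cont=43.9008 → 43.9008 [wait]  node(2,2) S=156.3156 payoff=0.0000 vs cont=15.5898 → 15.5898 [wait]  ⇒ S*(2)=53.9939
t_1: node(1,0) S=70.4303 payoff=62.8297 vs cont=60.6455 → 62.8297 [stop]  node(1,1) S=119.8362 payoff=13.4238 vs cont=29.4881 → 29.4881 [wait]  ⇒ S*(1)=70.4303
t_0: node(0,0) S=91.8700 payoff=41.3900 vs cont=45.5751 → 45.5751 [wait]  ⇒ S*(0)=-

price = 45.5751
boundary = - 70.4303 53.9939 70.4303 53.9939 70.4303
tree:
45.5751
62.8297 29.4881
79.2661 43.9008 15.5898
91.8666 62.8297 25.9252 5.3247
101.5266 79.2661 41.5366 10.5478 0.0000
108.9322 91.8666 62.8297 20.8944 0.0000 0.0000
114.6096 101.5266 79.2661 41.3900 0.0000 0.0000 0.0000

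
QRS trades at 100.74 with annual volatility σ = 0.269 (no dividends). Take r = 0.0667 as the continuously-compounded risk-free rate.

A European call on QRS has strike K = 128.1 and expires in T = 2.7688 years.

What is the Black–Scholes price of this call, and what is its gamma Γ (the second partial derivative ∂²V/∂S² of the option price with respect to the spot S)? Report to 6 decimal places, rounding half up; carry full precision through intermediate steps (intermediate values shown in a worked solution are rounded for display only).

σ√T = 0.269·√2.7688 = 0.447608
d₁ = (ln(S/K) + (r+σ²/2)T) / (σ√T) = (ln(100.74/128.1) + (0.0667+0.269²/2)·2.7688) / 0.447608 = (-0.240268 + 0.284856) / 0.447608 = 0.099612
d₂ = d₁ − σ√T = 0.099612 − 0.447608 = -0.347996
e^{−rT} = 0.831371
N(d₁) = 0.539674,  N(d₂) = 0.363922
Call price V = S·N(d₁) − K·e^{−rT}·N(d₂) = 54.366750 − 38.757156 = 15.609594
φ(d₁) = (1/√(2π))·e^{−d₁²/2} = 0.396968
Γ = φ(d₁) / (S·σ·√T) = 0.008804

price = 15.609594
Γ = 0.008804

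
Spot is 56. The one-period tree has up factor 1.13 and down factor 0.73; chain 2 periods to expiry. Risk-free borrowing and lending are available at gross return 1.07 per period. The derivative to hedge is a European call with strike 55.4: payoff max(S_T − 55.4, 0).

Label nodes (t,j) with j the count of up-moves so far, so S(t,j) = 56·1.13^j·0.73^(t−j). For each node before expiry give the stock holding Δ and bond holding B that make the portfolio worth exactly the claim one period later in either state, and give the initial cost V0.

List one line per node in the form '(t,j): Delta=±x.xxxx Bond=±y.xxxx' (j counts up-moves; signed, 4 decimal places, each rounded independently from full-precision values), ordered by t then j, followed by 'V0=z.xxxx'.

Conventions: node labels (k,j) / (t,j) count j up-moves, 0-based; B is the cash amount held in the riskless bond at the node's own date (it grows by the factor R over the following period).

(0,0): Delta=0.5712 Bond=-21.8229
(1,0): Delta=0.0000 Bond=0.0000
(1,1): Delta=0.6363 Bond=-27.4712
V0=10.1641

Since d<R<u, set p* = (R−d)/(u−d) = 0.8500; price each node as the discounted p*-expectation of its children.
Expiry values: V(2,0)=0.0000, V(2,1)=0.0000, V(2,2)=16.1064
  t=1,j=0: stock 40.8800 → up 46.1944 (V=0.0000), down 29.8424 (V=0.0000). Price 0.0000; hedge Δ=0.0000, bond B=0.0000.
  t=1,j=1: stock 63.2800 → up 71.5064 (V=16.1064), down 46.1944 (V=0.0000). Price 12.7948; hedge Δ=0.6363, bond B=-27.4712.
  t=0,j=0: stock 56.0000 → up 63.2800 (V=12.7948), down 40.8800 (V=0.0000). Price 10.1641; hedge Δ=0.5712, bond B=-21.8229.
Sanity check at the root: Δ(0,0)·S0 + B(0,0) reproduces V0 = 10.1641.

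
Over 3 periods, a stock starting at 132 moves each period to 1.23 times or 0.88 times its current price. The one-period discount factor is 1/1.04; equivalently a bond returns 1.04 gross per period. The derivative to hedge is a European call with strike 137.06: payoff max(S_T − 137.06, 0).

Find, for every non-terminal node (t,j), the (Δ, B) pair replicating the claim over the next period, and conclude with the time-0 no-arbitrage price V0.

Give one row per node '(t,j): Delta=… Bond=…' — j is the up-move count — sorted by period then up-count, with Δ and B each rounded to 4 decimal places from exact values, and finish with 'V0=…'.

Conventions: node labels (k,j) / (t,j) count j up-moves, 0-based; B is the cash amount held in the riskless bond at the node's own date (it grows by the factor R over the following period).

Arbitrage-free pricing uses the up-move probability p* = (R−d)/(u−d) = 0.4571, discounting each step at R = 1.04.
At maturity the claim pays: V(3,0)=0.0000, V(3,1)=0.0000, V(3,2)=38.6785, V(3,3)=108.5744
(2,0): S=102.2208. Δ = (V_up−V_dn)/(S_up−S_dn) = (0.0000−0.0000)/(125.7316−89.9543) = 0.0000. V = [p*·0.0000 + (1−p*)·0.0000]/1.04 = 0.0000. B = V − Δ·S = 0.0000.
(2,1): S=142.8768. Δ = (V_up−V_dn)/(S_up−S_dn) = (38.6785−0.0000)/(175.7385−125.7316) = 0.7735. V = [p*·38.6785 + (1−p*)·0.0000]/1.04 = 17.0015. B = V − Δ·S = -93.5084.
(2,2): S=199.7028. Δ = (V_up−V_dn)/(S_up−S_dn) = (108.5744−38.6785)/(245.6344−175.7385) = 1.0000. V = [p*·108.5744 + (1−p*)·38.6785]/1.04 = 67.9143. B = V − Δ·S = -131.7885.
(1,0): S=116.1600. Δ = (V_up−V_dn)/(S_up−S_dn) = (17.0015−0.0000)/(142.8768−102.2208) = 0.4182. V = [p*·17.0015 + (1−p*)·0.0000]/1.04 = 7.4732. B = V − Δ·S = -41.1026.
(1,1): S=162.3600. Δ = (V_up−V_dn)/(S_up−S_dn) = (67.9143−17.0015)/(199.7028−142.8768) = 0.8959. V = [p*·67.9143 + (1−p*)·17.0015]/1.04 = 38.7269. B = V − Δ·S = -106.7383.
(0,0): S=132.0000. Δ = (V_up−V_dn)/(S_up−S_dn) = (38.7269−7.4732)/(162.3600−116.1600) = 0.6765. V = [p*·38.7269 + (1−p*)·7.4732]/1.04 = 20.9236. B = V − Δ·S = -68.3726.
Check: Δ(0,0)·S0 + B(0,0) = 20.9236 = V0.

(0,0): Delta=0.6765 Bond=-68.3726
(1,0): Delta=0.4182 Bond=-41.1026
(1,1): Delta=0.8959 Bond=-106.7383
(2,0): Delta=0.0000 Bond=0.0000
(2,1): Delta=0.7735 Bond=-93.5084
(2,2): Delta=1.0000 Bond=-131.7885
V0=20.9236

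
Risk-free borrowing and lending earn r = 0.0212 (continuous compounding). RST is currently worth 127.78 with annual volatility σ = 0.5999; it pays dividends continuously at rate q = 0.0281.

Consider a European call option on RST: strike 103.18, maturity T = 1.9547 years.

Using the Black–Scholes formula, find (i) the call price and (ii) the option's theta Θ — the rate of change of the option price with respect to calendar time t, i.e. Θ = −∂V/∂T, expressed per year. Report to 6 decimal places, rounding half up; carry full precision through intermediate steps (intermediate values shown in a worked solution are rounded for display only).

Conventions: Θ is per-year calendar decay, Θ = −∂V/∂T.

price = 47.678374
Θ = -6.703360

σ√T = 0.5999·√1.9547 = 0.838724
d₁ = (ln(S/K) + (r−q+σ²/2)T) / (σ√T) = (ln(127.78/103.18) + (0.0212−0.0281+0.5999²/2)·1.9547) / 0.838724 = (0.213835 + 0.338241) / 0.838724 = 0.658234
d₂ = d₁ − σ√T = 0.658234 − 0.838724 = -0.180490
e^{−rT} = 0.959407
e^{−qT} = 0.946554
N(d₁) = 0.744806,  N(d₂) = 0.428384
Call price V = S·e^{−qT}·N(d₁) − K·e^{−rT}·N(d₂) = 90.084807 − 42.406434 = 47.678374
φ(d₁) = (1/√(2π))·e^{−d₁²/2} = 0.321238
Θ = −S·e^{−qT}·φ(d₁)·σ/(2√T) + q·S·e^{−qT}·N(d₁) − r·K·e^{−rT}·N(d₂) = −8.335727 + 2.531383 − 0.899016 = -6.703360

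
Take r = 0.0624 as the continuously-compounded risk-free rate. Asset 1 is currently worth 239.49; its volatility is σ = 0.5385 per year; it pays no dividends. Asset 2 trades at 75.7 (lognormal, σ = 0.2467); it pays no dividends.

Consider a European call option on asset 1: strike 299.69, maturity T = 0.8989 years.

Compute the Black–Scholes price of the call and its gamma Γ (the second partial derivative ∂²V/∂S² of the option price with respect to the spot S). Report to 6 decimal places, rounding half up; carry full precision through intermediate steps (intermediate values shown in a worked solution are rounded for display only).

σ√T = 0.5385·√0.8989 = 0.510554
d₁ = (ln(S/K) + (r+σ²/2)T) / (σ√T) = (ln(239.49/299.69) + (0.0624+0.5385²/2)·0.8989) / 0.510554 = (-0.224237 + 0.186424) / 0.510554 = -0.074063
d₂ = d₁ − σ√T = -0.074063 − 0.510554 = -0.584617
e^{−rT} = 0.945453
N(d₁) = 0.470480,  N(d₂) = 0.279403
Call price V = S·N(d₁) − K·e^{−rT}·N(d₂) = 112.675300 − 79.166753 = 33.508546
φ(d₁) = (1/√(2π))·e^{−d₁²/2} = 0.397850
Γ = φ(d₁) / (S·σ·√T) = 0.003254

price = 33.508546
Γ = 0.003254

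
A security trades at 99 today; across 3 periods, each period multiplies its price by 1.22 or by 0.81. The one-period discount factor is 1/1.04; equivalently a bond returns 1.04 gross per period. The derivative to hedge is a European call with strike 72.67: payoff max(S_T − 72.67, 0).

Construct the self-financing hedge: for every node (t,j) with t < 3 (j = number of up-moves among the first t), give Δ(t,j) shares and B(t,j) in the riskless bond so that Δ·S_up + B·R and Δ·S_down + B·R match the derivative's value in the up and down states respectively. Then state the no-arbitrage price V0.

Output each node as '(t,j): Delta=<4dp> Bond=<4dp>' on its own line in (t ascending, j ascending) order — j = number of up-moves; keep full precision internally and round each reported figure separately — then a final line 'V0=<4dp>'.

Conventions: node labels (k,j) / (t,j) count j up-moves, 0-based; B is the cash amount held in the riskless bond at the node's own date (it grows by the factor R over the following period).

Risk-neutral probability p* = (R−d)/(u−d) = (1.04−0.81)/(1.22−0.81) = 0.5610.
Terminal payoffs: V(3,0)=0.0000, V(3,1)=6.5738, V(3,2)=46.6848, V(3,3)=107.0990
(2,0): S=64.9539. Δ = (V_up−V_dn)/(S_up−S_dn) = (6.5738−0.0000)/(79.2438−52.6127) = 0.2468. V = [p*·6.5738 + (1−p*)·0.0000]/1.04 = 3.5459. B = V − Δ·S = -12.4877.
(2,1): S=97.8318. Δ = (V_up−V_dn)/(S_up−S_dn) = (46.6848−6.5738)/(119.3548−79.2438) = 1.0000. V = [p*·46.6848 + (1−p*)·6.5738]/1.04 = 27.9568. B = V − Δ·S = -69.8750.
(2,2): S=147.3516. Δ = (V_up−V_dn)/(S_up−S_dn) = (107.0990−46.6848)/(179.7690−119.3548) = 1.0000. V = [p*·107.0990 + (1−p*)·46.6848]/1.04 = 77.4766. B = V − Δ·S = -69.8750.
(1,0): S=80.1900. Δ = (V_up−V_dn)/(S_up−S_dn) = (27.9568−3.5459)/(97.8318−64.9539) = 0.7425. V = [p*·27.9568 + (1−p*)·3.5459]/1.04 = 16.5767. B = V − Δ·S = -42.9621.
(1,1): S=120.7800. Δ = (V_up−V_dn)/(S_up−S_dn) = (77.4766−27.9568)/(147.3516−97.8318) = 1.0000. V = [p*·77.4766 + (1−p*)·27.9568]/1.04 = 53.5925. B = V − Δ·S = -67.1875.
(0,0): S=99.0000. Δ = (V_up−V_dn)/(S_up−S_dn) = (53.5925−16.5767)/(120.7800−80.1900) = 0.9119. V = [p*·53.5925 + (1−p*)·16.5767]/1.04 = 35.9055. B = V − Δ·S = -54.3769.
Check: Δ(0,0)·S0 + B(0,0) = 35.9055 = V0.

(0,0): Delta=0.9119 Bond=-54.3769
(1,0): Delta=0.7425 Bond=-42.9621
(1,1): Delta=1.0000 Bond=-67.1875
(2,0): Delta=0.2468 Bond=-12.4877
(2,1): Delta=1.0000 Bond=-69.8750
(2,2): Delta=1.0000 Bond=-69.8750
V0=35.9055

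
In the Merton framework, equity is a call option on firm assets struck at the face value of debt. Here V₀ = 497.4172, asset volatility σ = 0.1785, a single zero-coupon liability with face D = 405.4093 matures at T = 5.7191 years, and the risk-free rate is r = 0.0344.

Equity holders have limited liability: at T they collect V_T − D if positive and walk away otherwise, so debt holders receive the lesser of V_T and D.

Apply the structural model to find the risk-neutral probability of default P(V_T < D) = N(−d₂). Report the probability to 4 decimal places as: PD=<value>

PD=0.2337

With assets at 497.4172 and a single debt payment of 405.4093 at 5.7191 years:
d₁ = [ln(V₀/D) + (r + σ²/2)T] / (σ√T)
   = [ln(497.4172/405.4093) + (0.0344 + 0.5·0.1785²)·5.7191] / (0.1785·√5.7191)
   = [0.204532 + 0.287849] / 0.426876 = 1.153450
d₂ = d₁ − σ√T = 1.153450 − 0.426876 = 0.726574
risk-neutral PD = N(−d₂) = N(-0.726574) = 0.233743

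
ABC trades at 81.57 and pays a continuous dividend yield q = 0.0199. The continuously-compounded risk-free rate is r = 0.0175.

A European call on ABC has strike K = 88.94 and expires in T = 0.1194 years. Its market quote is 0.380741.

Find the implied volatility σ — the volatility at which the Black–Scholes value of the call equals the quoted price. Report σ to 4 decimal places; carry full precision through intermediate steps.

At σ = 0.2155 the Black–Scholes value reproduces the quote:
σ√T = 0.2155·√0.1194 = 0.074465
d₁ = (ln(S/K) + (r−q+σ²/2)T) / (σ√T) = (ln(81.57/88.94) + (0.0175−0.0199+0.2155²/2)·0.1194) / 0.074465 = (-0.086500 + 0.002486) / 0.074465 = -1.128249
d₂ = d₁ − σ√T = -1.128249 − 0.074465 = -1.202713
e^{−rT} = 0.997913
e^{−qT} = 0.997627
N(d₁) = 0.129607,  N(d₂) = 0.114544
V = S·e^{−qT}·N(d₁) − K·e^{−rT}·N(d₂) = 10.546988 − 10.166246 = 0.380741 (the observed quote) — the price is monotone increasing in volatility, hence this σ is the only solution

sigma = 0.2155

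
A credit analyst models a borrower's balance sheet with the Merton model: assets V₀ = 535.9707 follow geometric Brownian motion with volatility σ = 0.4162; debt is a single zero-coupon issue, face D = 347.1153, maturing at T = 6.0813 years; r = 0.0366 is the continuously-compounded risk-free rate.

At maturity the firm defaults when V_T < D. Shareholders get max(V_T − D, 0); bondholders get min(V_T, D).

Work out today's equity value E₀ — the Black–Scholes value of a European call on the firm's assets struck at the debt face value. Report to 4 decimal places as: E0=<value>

Apply the equity-as-call identities (strike 347.1153, horizon 6.0813 years):
d₁ = [ln(V₀/D) + (r + σ²/2)T] / (σ√T)
   = [ln(535.9707/347.1153) + (0.0366 + 0.5·0.4162²)·6.0813] / (0.4162·√6.0813)
   = [0.434422 + 0.749284] / 1.026361 = 1.153304
d₂ = d₁ − σ√T = 1.153304 − 1.026361 = 0.126943
N(d₁) = 0.875607,  N(d₂) = 0.550507,  e^(−rT) = 0.800455
E₀ = V₀·N(d₁) − D·e^(−rT)·N(d₂)
   = 535.9707·0.875607 − 347.1153·0.800455·0.550507 = 316.341394

E0=316.3414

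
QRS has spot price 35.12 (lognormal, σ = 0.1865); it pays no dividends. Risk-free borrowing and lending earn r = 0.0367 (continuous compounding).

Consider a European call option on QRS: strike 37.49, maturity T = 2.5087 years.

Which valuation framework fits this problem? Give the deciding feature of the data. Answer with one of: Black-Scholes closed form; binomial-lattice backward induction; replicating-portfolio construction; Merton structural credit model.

framework: Black-Scholes closed form

Key observation: the instrument is a plain European call (strike 37.49) on a lognormal asset; the exact continuous-time formula applies directly.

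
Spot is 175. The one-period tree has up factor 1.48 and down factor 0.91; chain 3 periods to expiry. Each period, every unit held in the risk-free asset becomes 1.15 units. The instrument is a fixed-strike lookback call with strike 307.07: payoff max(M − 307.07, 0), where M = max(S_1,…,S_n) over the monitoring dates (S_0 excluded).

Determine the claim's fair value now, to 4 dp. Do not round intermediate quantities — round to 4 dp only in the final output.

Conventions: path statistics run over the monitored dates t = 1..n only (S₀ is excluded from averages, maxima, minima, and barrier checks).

price = 23.5542

Set p* = 0.4211 (from d < R < u); the path-dependent value is the discounted p*-expectation over all price paths.
Enumerate all 2^3 = 8 price paths (U = up ×1.48, D = down ×0.91); each path with k up-moves has probability p*^k·(1−p*)^(3−k).
DDD: M=159.2500, payoff=0.0000, prob=0.194052
UDD: M=259.0000, payoff=0.0000, prob=0.141128
DUD: M=235.6900, payoff=0.0000, prob=0.141128
UUD: M=383.3200, payoff=76.2500, prob=0.102639
DDU: M=214.4779, payoff=0.0000, prob=0.141128
UDU: M=348.8212, payoff=41.7512, prob=0.102639
DUU: M=348.8212, payoff=41.7512, prob=0.102639
UUU: M=567.3136, payoff=260.2436, prob=0.074646
Price = Σ prob·payoff / R^3 = 35.823066 / 1.520875 = 23.5542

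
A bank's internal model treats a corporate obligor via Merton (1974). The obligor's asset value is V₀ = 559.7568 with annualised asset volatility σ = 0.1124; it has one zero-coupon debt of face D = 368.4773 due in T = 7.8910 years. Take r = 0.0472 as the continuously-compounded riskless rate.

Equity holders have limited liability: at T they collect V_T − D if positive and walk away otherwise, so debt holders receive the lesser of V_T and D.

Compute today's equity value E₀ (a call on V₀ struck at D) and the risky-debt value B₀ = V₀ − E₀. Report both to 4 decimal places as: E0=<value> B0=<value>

E0=306.0943 B0=253.6625

Work the structural quantities from V₀ = 559.7568 against face 368.4773:
d₁ = [ln(V₀/D) + (r + σ²/2)T] / (σ√T)
   = [ln(559.7568/368.4773) + (0.0472 + 0.5·0.1124²)·7.8910] / (0.1124·√7.8910)
   = [0.418123 + 0.422302] / 0.315742 = 2.661746
d₂ = d₁ − σ√T = 2.661746 − 0.315742 = 2.346004
N(d₁) = 0.996113,  N(d₂) = 0.990512,  e^(−rT) = 0.689041
E₀ = V₀·N(d₁) − D·e^(−rT)·N(d₂)
   = 559.7568·0.996113 − 368.4773·0.689041·0.990512 = 306.094283
B₀ = V₀ − E₀ = 559.7568 − 306.094283 = 253.662517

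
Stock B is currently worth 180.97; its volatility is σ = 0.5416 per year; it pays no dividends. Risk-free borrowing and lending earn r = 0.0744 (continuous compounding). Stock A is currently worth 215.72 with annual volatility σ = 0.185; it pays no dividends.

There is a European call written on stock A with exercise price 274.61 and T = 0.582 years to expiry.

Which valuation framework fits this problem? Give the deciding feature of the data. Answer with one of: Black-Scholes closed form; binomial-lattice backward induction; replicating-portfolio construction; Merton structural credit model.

framework: Black-Scholes closed form

Key observation: a European-exercise option on stock A struck at 274.61 — a GBM underlying with constant parameters — admits an analytic price: the data contain no early exercise, no discrete tree, no debt structure.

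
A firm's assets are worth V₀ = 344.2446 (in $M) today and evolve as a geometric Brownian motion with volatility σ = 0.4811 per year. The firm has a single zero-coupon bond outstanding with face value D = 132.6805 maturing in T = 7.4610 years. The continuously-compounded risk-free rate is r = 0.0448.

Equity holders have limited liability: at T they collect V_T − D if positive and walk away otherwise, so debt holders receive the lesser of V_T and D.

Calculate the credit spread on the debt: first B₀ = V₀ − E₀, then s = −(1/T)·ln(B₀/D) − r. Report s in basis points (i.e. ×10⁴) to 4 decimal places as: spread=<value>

spread=281.1434

With assets at 344.2446 and a single debt payment of 132.6805 at 7.4610 years:
d₁ = [ln(V₀/D) + (r + σ²/2)T] / (σ√T)
   = [ln(344.2446/132.6805) + (0.0448 + 0.5·0.4811²)·7.4610] / (0.4811·√7.4610)
   = [0.953408 + 1.197704] / 1.314117 = 1.636927
d₂ = d₁ − σ√T = 1.636927 − 1.314117 = 0.322810
N(d₁) = 0.949177,  N(d₂) = 0.626580,  e^(−rT) = 0.715873
E₀ = V₀·N(d₁) − D·e^(−rT)·N(d₂)
   = 344.2446·0.949177 − 132.6805·0.715873·0.626580 = 267.235000
B₀ = V₀ − E₀ = 344.2446 − 267.235000 = 77.009600
spread = −(1/T)·ln(B₀/D) − r = −(1/7.4610)·ln(77.009600/132.6805) − 0.0448 = 0.02811434
in basis points: 0.02811434 × 10⁴ = 281.1434 bp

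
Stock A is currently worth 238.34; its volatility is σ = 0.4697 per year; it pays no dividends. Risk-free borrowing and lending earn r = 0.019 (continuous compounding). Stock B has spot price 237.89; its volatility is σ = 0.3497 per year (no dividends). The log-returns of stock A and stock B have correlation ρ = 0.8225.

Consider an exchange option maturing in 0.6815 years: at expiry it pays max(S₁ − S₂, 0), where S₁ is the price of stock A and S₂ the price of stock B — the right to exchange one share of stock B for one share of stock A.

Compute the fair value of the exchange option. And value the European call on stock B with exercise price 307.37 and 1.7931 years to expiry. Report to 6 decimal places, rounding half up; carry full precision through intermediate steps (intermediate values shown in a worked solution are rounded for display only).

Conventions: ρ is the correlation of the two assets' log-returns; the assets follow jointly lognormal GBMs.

exchange price = 21.328140
price(stock B call K=307.37) = 25.268553

σ_eff = √(σ₁² + σ₂² − 2ρσ₁σ₂) = √(0.4697² + 0.3497² − 2·0.8225·0.4697·0.3497) = 0.269648
d₁ = (ln(S₁/S₂) + (q₂ − q₁ + σ_eff²/2)T) / (σ_eff√T) = (ln(238.34/237.89) + (0.0 − 0.0 + 0.036355)·0.6815) / 0.222603 = 0.119791
d₂ = d₁ − σ_eff√T = 0.119791 − 0.222603 = -0.102812
N(d₁) = 0.547676,  N(d₂) = 0.459056
V = S₁·e^{−q₁T}·N(d₁) − S₂·e^{−q₂T}·N(d₂) = 130.533027 − 109.204888 = 21.328140
[vanilla: stock B call K=307.37]
σ√T = 0.3497·√1.7931 = 0.468272
d₁ = (ln(S/K) + (r+σ²/2)T) / (σ√T) = (ln(237.89/307.37) + (0.019+0.3497²/2)·1.7931) / 0.468272 = (-0.256244 + 0.143708) / 0.468272 = -0.240322
d₂ = d₁ − σ√T = -0.240322 − 0.468272 = -0.708593
e^{−rT} = 0.966505
N(d₁) = 0.405040,  N(d₂) = 0.239288
price = S·N(d₁) − K·e^{−rT}·N(d₂) = 96.355084 − 71.086531 = 25.268553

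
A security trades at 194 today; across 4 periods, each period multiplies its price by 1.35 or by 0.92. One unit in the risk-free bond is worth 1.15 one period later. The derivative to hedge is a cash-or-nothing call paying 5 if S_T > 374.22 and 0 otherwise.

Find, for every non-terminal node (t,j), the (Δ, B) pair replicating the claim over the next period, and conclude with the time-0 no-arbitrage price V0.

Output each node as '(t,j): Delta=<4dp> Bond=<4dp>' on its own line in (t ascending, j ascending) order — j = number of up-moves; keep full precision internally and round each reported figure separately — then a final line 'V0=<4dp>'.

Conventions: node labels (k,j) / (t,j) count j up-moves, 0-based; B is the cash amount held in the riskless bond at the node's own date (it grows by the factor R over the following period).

(0,0): Delta=0.0157 Bond=-2.0043
(1,0): Delta=0.0141 Bond=-2.0124
(1,1): Delta=0.0167 Bond=-2.5592
(2,0): Delta=0.0000 Bond=0.0000
(2,1): Delta=0.0224 Bond=-4.3267
(2,2): Delta=0.0133 Bond=-1.7401
(3,0): Delta=0.0000 Bond=0.0000
(3,1): Delta=0.0000 Bond=0.0000
(3,2): Delta=0.0357 Bond=-9.3023
(3,3): Delta=0.0000 Bond=4.3478
V0=1.0479

Risk-neutral probability p* = (R−d)/(u−d) = (1.15−0.92)/(1.35−0.92) = 0.5349.
Expiry values: V(4,0)=0.0000, V(4,1)=0.0000, V(4,2)=0.0000, V(4,3)=5.0000, V(4,4)=5.0000
Node (3,0) S=151.0655: V=(p*·0.0000+(1−p*)·0.0000)/1.15=0.0000; Δ=(0.0000−0.0000)/(203.9384−138.9802)=0.0000; B=V−Δ·S=0.0000
Node (3,1) S=221.6722: V=(p*·0.0000+(1−p*)·0.0000)/1.15=0.0000; Δ=(0.0000−0.0000)/(299.2574−203.9384)=0.0000; B=V−Δ·S=0.0000
Node (3,2) S=325.2798: V=(p*·5.0000+(1−p*)·0.0000)/1.15=2.3256; Δ=(5.0000−0.0000)/(439.1277−299.2574)=0.0357; B=V−Δ·S=-9.3023
Node (3,3) S=477.3128: V=(p*·5.0000+(1−p*)·5.0000)/1.15=4.3478; Δ=(5.0000−5.0000)/(644.3722−439.1277)=0.0000; B=V−Δ·S=4.3478
Node (2,0) S=164.2016: V=(p*·0.0000+(1−p*)·0.0000)/1.15=0.0000; Δ=(0.0000−0.0000)/(221.6722−151.0655)=0.0000; B=V−Δ·S=0.0000
Node (2,1) S=240.9480: V=(p*·2.3256+(1−p*)·0.0000)/1.15=1.0817; Δ=(2.3256−0.0000)/(325.2798−221.6722)=0.0224; B=V−Δ·S=-4.3267
Node (2,2) S=353.5650: V=(p*·4.3478+(1−p*)·2.3256)/1.15=2.9628; Δ=(4.3478−2.3256)/(477.3128−325.2798)=0.0133; B=V−Δ·S=-1.7401
Node (1,0) S=178.4800: V=(p*·1.0817+(1−p*)·0.0000)/1.15=0.5031; Δ=(1.0817−0.0000)/(240.9480−164.2016)=0.0141; B=V−Δ·S=-2.0124
Node (1,1) S=261.9000: V=(p*·2.9628+(1−p*)·1.0817)/1.15=1.8155; Δ=(2.9628−1.0817)/(353.5650−240.9480)=0.0167; B=V−Δ·S=-2.5592
Node (0,0) S=194.0000: V=(p*·1.8155+(1−p*)·0.5031)/1.15=1.0479; Δ=(1.8155−0.5031)/(261.9000−178.4800)=0.0157; B=V−Δ·S=-2.0043
Verification: the root portfolio costs Δ(0,0)·S0 + B(0,0) = 1.0479, matching V0.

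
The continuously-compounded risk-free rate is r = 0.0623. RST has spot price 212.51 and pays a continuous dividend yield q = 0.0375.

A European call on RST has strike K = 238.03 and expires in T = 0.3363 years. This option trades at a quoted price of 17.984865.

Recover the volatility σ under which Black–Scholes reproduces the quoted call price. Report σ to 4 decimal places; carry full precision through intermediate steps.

sigma = 0.5511

At σ = 0.5511 the Black–Scholes value reproduces the quote:
σ√T = 0.5511·√0.3363 = 0.319590
d₁ = (ln(S/K) + (r−q+σ²/2)T) / (σ√T) = (ln(212.51/238.03) + (0.0623−0.0375+0.5511²/2)·0.3363) / 0.319590 = (-0.113408 + 0.059409) / 0.319590 = -0.168961
d₂ = d₁ − σ√T = -0.168961 − 0.319590 = -0.488552
e^{−rT} = 0.979266
e^{−qT} = 0.987468
N(d₁) = 0.432914,  N(d₂) = 0.312580
V = S·e^{−qT}·N(d₁) − K·e^{−rT}·N(d₂) = 90.845535 − 72.860670 = 17.984865 (matching the quote); vega is positive throughout, so no other σ reproduces this price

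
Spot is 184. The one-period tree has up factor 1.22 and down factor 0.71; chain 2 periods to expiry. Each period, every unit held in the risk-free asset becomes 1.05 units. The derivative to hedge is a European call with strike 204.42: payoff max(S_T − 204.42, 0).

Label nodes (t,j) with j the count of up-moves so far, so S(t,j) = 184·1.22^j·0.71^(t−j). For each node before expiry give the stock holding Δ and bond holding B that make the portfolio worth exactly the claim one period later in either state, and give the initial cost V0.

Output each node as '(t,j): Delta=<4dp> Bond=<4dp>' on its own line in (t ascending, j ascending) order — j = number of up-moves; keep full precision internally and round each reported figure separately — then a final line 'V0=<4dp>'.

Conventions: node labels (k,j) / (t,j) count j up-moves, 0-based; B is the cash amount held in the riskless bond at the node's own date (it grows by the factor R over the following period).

(0,0): Delta=0.4699 Bond=-58.4606
(1,0): Delta=0.0000 Bond=0.0000
(1,1): Delta=0.6066 Bond=-92.0754
V0=27.9952

Under the risk-neutral measure, an up-move has probability p* = (R−d)/(u−d) = 0.6667 and values discount at R = 1.05.
At maturity the claim pays: V(2,0)=0.0000, V(2,1)=0.0000, V(2,2)=69.4456
(1,0): S=130.6400. Δ = (V_up−V_dn)/(S_up−S_dn) = (0.0000−0.0000)/(159.3808−92.7544) = 0.0000. V = [p*·0.0000 + (1−p*)·0.0000]/1.05 = 0.0000. B = V − Δ·S = 0.0000.
(1,1): S=224.4800. Δ = (V_up−V_dn)/(S_up−S_dn) = (69.4456−0.0000)/(273.8656−159.3808) = 0.6066. V = [p*·69.4456 + (1−p*)·0.0000]/1.05 = 44.0924. B = V − Δ·S = -92.0754.
(0,0): S=184.0000. Δ = (V_up−V_dn)/(S_up−S_dn) = (44.0924−0.0000)/(224.4800−130.6400) = 0.4699. V = [p*·44.0924 + (1−p*)·0.0000]/1.05 = 27.9952. B = V − Δ·S = -58.4606.
Check: Δ(0,0)·S0 + B(0,0) = 27.9952 = V0.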